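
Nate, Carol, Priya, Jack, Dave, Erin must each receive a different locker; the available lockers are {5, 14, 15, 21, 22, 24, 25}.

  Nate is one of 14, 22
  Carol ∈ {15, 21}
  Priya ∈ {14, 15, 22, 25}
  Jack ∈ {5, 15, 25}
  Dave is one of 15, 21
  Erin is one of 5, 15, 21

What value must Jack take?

Carol and Dave share exactly the 2 values {15, 21}; by pigeonhole those values go to them, so strike 15, 21 from Priya, Jack, Erin.
Erin's domain is down to {5}, so Erin = 5. Strike 5 from Jack.
So Jack = 25.

25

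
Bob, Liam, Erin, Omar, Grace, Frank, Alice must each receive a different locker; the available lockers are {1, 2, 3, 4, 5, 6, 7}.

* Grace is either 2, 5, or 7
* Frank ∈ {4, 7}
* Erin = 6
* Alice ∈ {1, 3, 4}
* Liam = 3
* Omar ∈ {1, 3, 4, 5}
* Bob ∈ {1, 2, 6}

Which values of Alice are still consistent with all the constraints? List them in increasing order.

1, 4

Liam's domain is down to {3}, so Liam = 3. Strike 3 from Omar, Alice.
Erin must be 6 (only option left). Remove 6 from Bob.
No further eliminations apply; Alice can still be any of 1, 4.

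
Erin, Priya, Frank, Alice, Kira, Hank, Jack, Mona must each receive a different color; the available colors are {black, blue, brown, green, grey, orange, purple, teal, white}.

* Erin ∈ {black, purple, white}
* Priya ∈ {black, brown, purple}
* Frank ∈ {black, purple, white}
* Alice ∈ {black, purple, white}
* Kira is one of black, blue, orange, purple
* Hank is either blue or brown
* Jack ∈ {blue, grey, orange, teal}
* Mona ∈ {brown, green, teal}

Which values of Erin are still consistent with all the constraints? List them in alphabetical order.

Erin, Frank, Alice between them cover only {black, purple, white} — a naked triple. Remove those values from Priya, Kira.
Priya's domain is down to {brown}, so Priya = brown. Strike brown from Hank, Mona.
Hank must be blue (only option left). Strike blue from Kira, Jack.
That leaves Kira = orange. Remove orange from Jack.
No further eliminations apply; Erin can still be any of black, purple, white.

black, purple, white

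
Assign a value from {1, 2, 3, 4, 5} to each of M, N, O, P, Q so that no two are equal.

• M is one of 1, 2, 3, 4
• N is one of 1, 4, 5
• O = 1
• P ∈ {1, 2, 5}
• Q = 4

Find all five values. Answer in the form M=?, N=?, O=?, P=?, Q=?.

M=3, N=5, O=1, P=2, Q=4

O must be 1 (only option left). So M, N, P can't be 1.
Q has just one choice, so Q = 4. So M, N can't be 4.
That leaves N = 5. Eliminate 5 elsewhere: P.
P must be 2 (only option left). So M can't be 2.
M must be 3 (only option left).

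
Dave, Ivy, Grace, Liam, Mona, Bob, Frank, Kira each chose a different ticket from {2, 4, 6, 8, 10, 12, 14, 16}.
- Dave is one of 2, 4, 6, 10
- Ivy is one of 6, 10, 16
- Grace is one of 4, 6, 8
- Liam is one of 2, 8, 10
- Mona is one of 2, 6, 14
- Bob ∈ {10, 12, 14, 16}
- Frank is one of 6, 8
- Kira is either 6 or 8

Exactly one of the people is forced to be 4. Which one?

The 8 variables draw from only 8 values {2, 4, 6, 8, 10, 12, 14, 16}, so each is used; only Bob can be 12, hence Bob = 12.
The 7 still-open variables together cover exactly {2, 4, 6, 8, 10, 14, 16} — 7 values for 7 variables — and 14 appears only in Mona's list, so Mona = 14.
Among the 6 still-open variables, 16 fits only Ivy (and all 6 values in {2, 4, 6, 8, 10, 16} must be used), so Ivy = 16.
Frank and Kira between them cover only {6, 8} — a naked pair. Remove those values from Dave, Grace, Liam.
So 4 goes to Grace.

Grace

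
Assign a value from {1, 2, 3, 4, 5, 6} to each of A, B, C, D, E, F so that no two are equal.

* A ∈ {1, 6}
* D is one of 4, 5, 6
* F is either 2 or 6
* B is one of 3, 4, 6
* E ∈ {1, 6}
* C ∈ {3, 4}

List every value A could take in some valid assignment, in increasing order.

1, 6

The 6 variables draw from only 6 values {1, 2, 3, 4, 5, 6}, so each is used; only F can be 2, hence F = 2.
The 5 still-open variables together cover exactly {1, 3, 4, 5, 6} — 5 values for 5 variables — and 5 appears only in D's list, so D = 5.
The 2 variables A and E are confined to {1, 6}, which locks those values in; drop them from B.
No further eliminations apply; A can still be any of 1, 6.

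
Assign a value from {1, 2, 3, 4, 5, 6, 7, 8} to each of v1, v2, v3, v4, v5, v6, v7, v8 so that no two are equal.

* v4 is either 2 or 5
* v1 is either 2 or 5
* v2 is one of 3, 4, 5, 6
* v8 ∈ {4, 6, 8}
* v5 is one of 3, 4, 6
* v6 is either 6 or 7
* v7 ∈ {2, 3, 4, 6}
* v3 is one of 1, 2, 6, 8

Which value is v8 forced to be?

8

The 8 variables together cover exactly {1, 2, 3, 4, 5, 6, 7, 8} — 8 values for 8 variables — and 1 appears only in v3's list, so v3 = 1.
The 7 still-open variables together cover exactly {2, 3, 4, 5, 6, 7, 8} — 7 values for 7 variables — and 7 appears only in v6's list, so v6 = 7.
Among the 6 still-open variables, 8 fits only v8 (and all 6 values in {2, 3, 4, 5, 6, 8} must be used), so v8 = 8.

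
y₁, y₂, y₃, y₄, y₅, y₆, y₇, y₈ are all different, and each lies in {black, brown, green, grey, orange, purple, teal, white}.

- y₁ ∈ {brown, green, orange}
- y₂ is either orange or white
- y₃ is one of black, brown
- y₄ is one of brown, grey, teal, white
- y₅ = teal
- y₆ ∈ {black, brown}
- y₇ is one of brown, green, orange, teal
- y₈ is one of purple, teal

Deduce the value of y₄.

grey

y₅ must be teal (only option left). Strike teal from y₄, y₇, y₈.
y₈ must be purple (only option left).
The 6 still-open variables together cover exactly {black, brown, green, grey, orange, white} — 6 values for 6 variables — and grey appears only in y₄'s list, so y₄ = grey.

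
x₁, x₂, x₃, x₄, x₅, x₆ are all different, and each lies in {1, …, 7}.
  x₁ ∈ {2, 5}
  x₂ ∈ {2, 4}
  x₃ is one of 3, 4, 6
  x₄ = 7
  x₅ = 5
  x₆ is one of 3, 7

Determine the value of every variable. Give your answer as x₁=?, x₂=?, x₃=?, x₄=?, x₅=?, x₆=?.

x₄ has just one choice, so x₄ = 7. Eliminate 7 elsewhere: x₆.
x₅'s domain is down to {5}, so x₅ = 5. Eliminate 5 elsewhere: x₁.
x₆ must be 3 (only option left). Eliminate 3 elsewhere: x₃.
x₁'s domain is down to {2}, so x₁ = 2. Remove 2 from x₂.
x₂'s domain is down to {4}, so x₂ = 4. So x₃ can't be 4.
That leaves x₃ = 6.

x₁=2, x₂=4, x₃=6, x₄=7, x₅=5, x₆=3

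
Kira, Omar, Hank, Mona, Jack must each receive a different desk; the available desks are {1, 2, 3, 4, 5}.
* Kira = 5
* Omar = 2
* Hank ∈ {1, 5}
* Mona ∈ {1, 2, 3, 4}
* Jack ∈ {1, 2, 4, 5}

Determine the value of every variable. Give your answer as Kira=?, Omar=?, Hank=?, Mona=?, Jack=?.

Kira has just one choice, so Kira = 5. Strike 5 from Hank, Jack.
Omar's domain is down to {2}, so Omar = 2. Strike 2 from Mona, Jack.
Hank's domain is down to {1}, so Hank = 1. Eliminate 1 elsewhere: Mona, Jack.
Jack must be 4 (only option left). Strike 4 from Mona.
Mona's domain is down to {3}, so Mona = 3.

Kira=5, Omar=2, Hank=1, Mona=3, Jack=4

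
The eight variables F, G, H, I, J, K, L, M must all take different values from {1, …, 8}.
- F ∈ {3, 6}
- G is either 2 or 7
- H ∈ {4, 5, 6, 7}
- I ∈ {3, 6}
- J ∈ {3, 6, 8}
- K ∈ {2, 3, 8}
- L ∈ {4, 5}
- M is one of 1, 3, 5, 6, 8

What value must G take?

7

Among the 8 variables, 1 fits only M (and all 8 values in {1, 2, 3, 4, 5, 6, 7, 8} must be used), so M = 1.
F and I share exactly the 2 values {3, 6}; by pigeonhole those values go to them, so strike 3, 6 from H, J, K.
J must be 8 (only option left). Eliminate 8 elsewhere: K.
K's domain is down to {2}, so K = 2. Strike 2 from G.
So G = 7.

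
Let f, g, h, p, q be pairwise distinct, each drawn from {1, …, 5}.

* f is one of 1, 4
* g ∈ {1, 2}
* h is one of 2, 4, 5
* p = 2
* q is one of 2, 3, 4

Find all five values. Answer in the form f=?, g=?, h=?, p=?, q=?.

p has just one choice, so p = 2. Remove 2 from g, h, q.
g has just one choice, so g = 1. Remove 1 from f.
f has just one choice, so f = 4. Eliminate 4 elsewhere: h, q.
h must be 5 (only option left).
q's domain is down to {3}, so q = 3.

f=4, g=1, h=5, p=2, q=3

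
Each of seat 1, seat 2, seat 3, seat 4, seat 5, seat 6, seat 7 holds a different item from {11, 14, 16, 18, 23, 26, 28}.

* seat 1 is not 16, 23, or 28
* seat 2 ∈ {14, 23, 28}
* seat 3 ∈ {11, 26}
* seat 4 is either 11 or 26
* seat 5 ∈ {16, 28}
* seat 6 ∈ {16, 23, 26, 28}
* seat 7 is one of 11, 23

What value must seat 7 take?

The 7 variables draw from only 7 values {11, 14, 16, 18, 23, 26, 28}, so each is used; only seat 1 can be 18, hence seat 1 = 18.
The 6 still-open variables together cover exactly {11, 14, 16, 23, 26, 28} — 6 values for 6 variables — and 14 appears only in seat 2's list, so seat 2 = 14.
seat 3 and seat 4 between them cover only {11, 26} — a naked pair. Remove those values from seat 6, seat 7.
So seat 7 = 23.

23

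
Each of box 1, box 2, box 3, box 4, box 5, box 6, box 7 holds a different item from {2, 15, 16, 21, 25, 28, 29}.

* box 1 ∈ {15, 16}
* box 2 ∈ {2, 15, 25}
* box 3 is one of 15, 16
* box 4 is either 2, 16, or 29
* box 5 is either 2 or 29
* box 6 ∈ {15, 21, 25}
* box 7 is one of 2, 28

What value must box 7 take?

28

The 7 variables draw from only 7 values {2, 15, 16, 21, 25, 28, 29}, so each is used; only box 6 can be 21, hence box 6 = 21.
The 6 still-open variables draw from only 6 values {2, 15, 16, 25, 28, 29}, so each is used; only box 2 can be 25, hence box 2 = 25.
The 5 still-open variables together cover exactly {2, 15, 16, 28, 29} — 5 values for 5 variables — and 28 appears only in box 7's list, so box 7 = 28.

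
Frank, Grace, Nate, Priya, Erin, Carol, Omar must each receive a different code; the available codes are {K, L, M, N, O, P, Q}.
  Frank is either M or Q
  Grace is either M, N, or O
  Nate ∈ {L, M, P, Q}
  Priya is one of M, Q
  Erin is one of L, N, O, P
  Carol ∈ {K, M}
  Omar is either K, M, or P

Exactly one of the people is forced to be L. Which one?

The 2 variables Frank and Priya are confined to {M, Q}, which locks those values in; drop them from Grace, Nate, Carol, Omar.
That leaves Carol = K. So Omar can't be K.
Omar's domain is down to {P}, so Omar = P. Strike P from Nate, Erin.
So L goes to Nate.

Nate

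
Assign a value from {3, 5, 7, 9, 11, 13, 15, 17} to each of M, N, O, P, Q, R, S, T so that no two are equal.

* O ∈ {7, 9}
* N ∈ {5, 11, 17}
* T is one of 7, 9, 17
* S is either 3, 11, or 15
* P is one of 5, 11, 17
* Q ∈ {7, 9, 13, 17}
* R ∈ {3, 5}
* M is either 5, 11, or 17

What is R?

3

Among the 8 variables, 13 fits only Q (and all 8 values in {3, 5, 7, 9, 11, 13, 15, 17} must be used), so Q = 13.
The 7 still-open variables together cover exactly {3, 5, 7, 9, 11, 15, 17} — 7 values for 7 variables — and 15 appears only in S's list, so S = 15.
The 6 still-open variables draw from only 6 values {3, 5, 7, 9, 11, 17}, so each is used; only R can be 3, hence R = 3.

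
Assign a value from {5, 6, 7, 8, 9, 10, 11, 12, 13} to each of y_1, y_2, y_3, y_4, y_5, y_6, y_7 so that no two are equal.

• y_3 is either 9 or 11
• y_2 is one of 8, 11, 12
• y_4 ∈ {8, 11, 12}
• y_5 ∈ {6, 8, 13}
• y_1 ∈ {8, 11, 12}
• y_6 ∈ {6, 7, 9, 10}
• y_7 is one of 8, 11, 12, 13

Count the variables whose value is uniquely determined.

y_1, y_2, y_4 share exactly the 3 values {8, 11, 12}; by pigeonhole those values go to them, so strike 8, 11, 12 from y_3, y_5, y_7.
y_3 has just one choice, so y_3 = 9. Strike 9 from y_6.
y_7 must be 13 (only option left). Eliminate 13 elsewhere: y_5.
y_5 must be 6 (only option left). So y_6 can't be 6.
Determined: y_3=9, y_5=6, y_7=13. The other variables each still have more than one consistent value. That makes 3.

3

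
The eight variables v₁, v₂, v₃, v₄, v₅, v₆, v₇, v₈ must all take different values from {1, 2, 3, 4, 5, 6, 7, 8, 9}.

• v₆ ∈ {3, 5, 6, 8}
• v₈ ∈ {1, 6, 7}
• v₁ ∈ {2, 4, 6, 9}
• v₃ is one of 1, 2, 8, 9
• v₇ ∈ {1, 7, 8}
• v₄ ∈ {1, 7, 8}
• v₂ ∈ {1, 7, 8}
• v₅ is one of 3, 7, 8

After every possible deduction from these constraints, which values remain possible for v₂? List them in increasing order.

The 3 variables v₂, v₄, v₇ are confined to {1, 7, 8}, which locks those values in; drop them from v₃, v₅, v₆, v₈.
v₅'s domain is down to {3}, so v₅ = 3. Strike 3 from v₆.
That leaves v₈ = 6. Eliminate 6 elsewhere: v₁, v₆.
That leaves v₆ = 5.
No further eliminations apply; v₂ can still be any of 1, 7, 8.

1, 7, 8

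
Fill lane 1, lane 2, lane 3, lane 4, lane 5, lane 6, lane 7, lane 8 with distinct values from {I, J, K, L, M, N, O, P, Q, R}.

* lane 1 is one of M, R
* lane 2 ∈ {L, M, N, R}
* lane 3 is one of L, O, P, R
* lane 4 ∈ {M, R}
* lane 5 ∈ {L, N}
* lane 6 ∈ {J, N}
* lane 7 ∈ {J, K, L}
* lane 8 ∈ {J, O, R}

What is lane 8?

O

Among the 8 variables, K fits only lane 7 (and all 8 values in {J, K, L, M, N, O, P, R} must be used), so lane 7 = K.
Among the 7 still-open variables, P fits only lane 3 (and all 7 values in {J, L, M, N, O, P, R} must be used), so lane 3 = P.
The 6 still-open variables draw from only 6 values {J, L, M, N, O, R}, so each is used; only lane 8 can be O, hence lane 8 = O.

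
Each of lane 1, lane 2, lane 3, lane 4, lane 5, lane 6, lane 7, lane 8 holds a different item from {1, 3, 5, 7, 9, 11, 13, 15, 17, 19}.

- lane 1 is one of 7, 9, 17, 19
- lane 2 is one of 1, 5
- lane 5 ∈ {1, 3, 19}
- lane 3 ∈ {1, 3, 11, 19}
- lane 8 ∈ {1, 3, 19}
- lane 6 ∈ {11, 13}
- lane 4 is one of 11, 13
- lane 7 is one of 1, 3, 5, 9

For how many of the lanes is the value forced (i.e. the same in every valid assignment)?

2

The 2 variables lane 4 and lane 6 are confined to {11, 13}, which locks those values in; drop them from lane 3.
lane 3, lane 5, lane 8 between them cover only {1, 3, 19} — a naked triple. Remove those values from lane 1, lane 2, lane 7.
lane 2 has just one choice, so lane 2 = 5. So lane 7 can't be 5.
lane 7 must be 9 (only option left). Strike 9 from lane 1.
Determined: lane 2=5, lane 7=9. The other lanes each still have more than one consistent value. That makes 2.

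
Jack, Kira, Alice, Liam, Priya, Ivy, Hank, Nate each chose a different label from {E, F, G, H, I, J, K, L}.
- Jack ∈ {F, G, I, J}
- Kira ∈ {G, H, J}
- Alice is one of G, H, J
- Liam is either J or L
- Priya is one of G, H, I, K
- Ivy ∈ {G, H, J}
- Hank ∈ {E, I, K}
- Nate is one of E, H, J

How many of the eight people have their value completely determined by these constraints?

The 8 variables draw from only 8 values {E, F, G, H, I, J, K, L}, so each is used; only Jack can be F, hence Jack = F.
Among the 7 still-open variables, L fits only Liam (and all 7 values in {E, G, H, I, J, K, L} must be used), so Liam = L.
Kira, Alice, Ivy share exactly the 3 values {G, H, J}; by pigeonhole those values go to them, so strike G, H, J from Priya, Nate.
Nate has just one choice, so Nate = E. Strike E from Hank.
Determined: Jack=F, Liam=L, Nate=E. The other people each still have more than one consistent value. That makes 3.

3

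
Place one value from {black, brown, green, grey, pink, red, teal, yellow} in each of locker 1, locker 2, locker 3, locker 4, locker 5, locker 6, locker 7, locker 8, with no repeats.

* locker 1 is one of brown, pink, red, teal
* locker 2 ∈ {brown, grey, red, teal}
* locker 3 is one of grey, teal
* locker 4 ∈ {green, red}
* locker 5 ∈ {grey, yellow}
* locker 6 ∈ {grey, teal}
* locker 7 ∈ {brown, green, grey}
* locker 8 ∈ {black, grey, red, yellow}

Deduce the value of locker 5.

yellow

The 8 variables together cover exactly {black, brown, green, grey, pink, red, teal, yellow} — 8 values for 8 variables — and black appears only in locker 8's list, so locker 8 = black.
Among the 7 still-open variables, pink fits only locker 1 (and all 7 values in {brown, green, grey, pink, red, teal, yellow} must be used), so locker 1 = pink.
The 6 still-open variables together cover exactly {brown, green, grey, red, teal, yellow} — 6 values for 6 variables — and yellow appears only in locker 5's list, so locker 5 = yellow.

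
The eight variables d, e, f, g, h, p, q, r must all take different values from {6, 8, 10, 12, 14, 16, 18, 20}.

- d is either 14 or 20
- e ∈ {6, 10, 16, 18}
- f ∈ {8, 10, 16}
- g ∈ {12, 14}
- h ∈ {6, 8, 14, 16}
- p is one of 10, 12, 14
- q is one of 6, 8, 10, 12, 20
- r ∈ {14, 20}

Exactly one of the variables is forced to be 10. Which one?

The 8 variables draw from only 8 values {6, 8, 10, 12, 14, 16, 18, 20}, so each is used; only e can be 18, hence e = 18.
The 2 variables d and r are confined to {14, 20}, which locks those values in; drop them from g, h, p, q.
That leaves g = 12. Strike 12 from p, q.
So 10 goes to p.

p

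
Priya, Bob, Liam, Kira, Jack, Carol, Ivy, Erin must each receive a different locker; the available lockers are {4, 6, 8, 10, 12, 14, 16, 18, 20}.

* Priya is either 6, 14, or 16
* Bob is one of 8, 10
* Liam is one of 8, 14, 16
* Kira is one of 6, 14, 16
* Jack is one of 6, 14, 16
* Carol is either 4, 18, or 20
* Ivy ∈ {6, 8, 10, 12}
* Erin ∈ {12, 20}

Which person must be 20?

Erin

Priya, Kira, Jack share exactly the 3 values {6, 14, 16}; by pigeonhole those values go to them, so strike 6, 14, 16 from Liam, Ivy.
That leaves Liam = 8. So Bob, Ivy can't be 8.
Bob's domain is down to {10}, so Bob = 10. Strike 10 from Ivy.
Ivy's domain is down to {12}, so Ivy = 12. So Erin can't be 12.
So 20 goes to Erin.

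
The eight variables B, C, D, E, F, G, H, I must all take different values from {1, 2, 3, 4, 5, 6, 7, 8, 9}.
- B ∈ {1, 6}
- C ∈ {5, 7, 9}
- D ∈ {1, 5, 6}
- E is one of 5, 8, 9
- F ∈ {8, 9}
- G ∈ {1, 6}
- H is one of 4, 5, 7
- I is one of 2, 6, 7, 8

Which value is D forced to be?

The 8 variables draw from only 8 values {1, 2, 4, 5, 6, 7, 8, 9}, so each is used; only I can be 2, hence I = 2.
Among the 7 still-open variables, 4 fits only H (and all 7 values in {1, 4, 5, 6, 7, 8, 9} must be used), so H = 4.
The 6 still-open variables draw from only 6 values {1, 5, 6, 7, 8, 9}, so each is used; only C can be 7, hence C = 7.
The 2 variables B and G are confined to {1, 6}, which locks those values in; drop them from D.
So D = 5.

5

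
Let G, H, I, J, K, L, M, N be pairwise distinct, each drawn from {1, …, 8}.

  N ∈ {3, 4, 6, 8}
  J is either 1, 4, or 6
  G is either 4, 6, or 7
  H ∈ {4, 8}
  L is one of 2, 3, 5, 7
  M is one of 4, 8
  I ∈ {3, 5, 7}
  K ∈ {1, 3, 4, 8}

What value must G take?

Among the 8 variables, 2 fits only L (and all 8 values in {1, 2, 3, 4, 5, 6, 7, 8} must be used), so L = 2.
The 7 still-open variables together cover exactly {1, 3, 4, 5, 6, 7, 8} — 7 values for 7 variables — and 5 appears only in I's list, so I = 5.
The 6 still-open variables together cover exactly {1, 3, 4, 6, 7, 8} — 6 values for 6 variables — and 7 appears only in G's list, so G = 7.

7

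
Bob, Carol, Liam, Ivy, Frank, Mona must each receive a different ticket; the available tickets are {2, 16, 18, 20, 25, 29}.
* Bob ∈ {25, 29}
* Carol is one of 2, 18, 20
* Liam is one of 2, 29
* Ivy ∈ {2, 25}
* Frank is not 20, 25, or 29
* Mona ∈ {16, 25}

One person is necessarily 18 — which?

Frank

Among the 6 variables, 20 fits only Carol (and all 6 values in {2, 16, 18, 20, 25, 29} must be used), so Carol = 20.
The 5 still-open variables draw from only 5 values {2, 16, 18, 25, 29}, so each is used; only Frank can be 18, hence Frank = 18.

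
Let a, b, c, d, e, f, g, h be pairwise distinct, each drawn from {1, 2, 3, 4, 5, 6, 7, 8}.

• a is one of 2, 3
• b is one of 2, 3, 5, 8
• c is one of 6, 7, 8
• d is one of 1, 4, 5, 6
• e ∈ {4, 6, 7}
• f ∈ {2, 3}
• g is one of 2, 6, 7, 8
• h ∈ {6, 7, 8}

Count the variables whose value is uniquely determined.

3

Among the 8 variables, 1 fits only d (and all 8 values in {1, 2, 3, 4, 5, 6, 7, 8} must be used), so d = 1.
Among the 7 still-open variables, 4 fits only e (and all 7 values in {2, 3, 4, 5, 6, 7, 8} must be used), so e = 4.
The 6 still-open variables together cover exactly {2, 3, 5, 6, 7, 8} — 6 values for 6 variables — and 5 appears only in b's list, so b = 5.
a and f between them cover only {2, 3} — a naked pair. Remove those values from g.
Determined: b=5, d=1, e=4. The other variables each still have more than one consistent value. That makes 3.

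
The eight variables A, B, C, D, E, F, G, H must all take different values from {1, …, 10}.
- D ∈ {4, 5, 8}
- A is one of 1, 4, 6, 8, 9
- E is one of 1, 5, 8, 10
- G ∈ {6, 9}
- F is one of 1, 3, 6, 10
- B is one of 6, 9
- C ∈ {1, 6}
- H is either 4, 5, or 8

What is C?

Among the 8 variables, 3 fits only F (and all 8 values in {1, 3, 4, 5, 6, 8, 9, 10} must be used), so F = 3.
The 7 still-open variables draw from only 7 values {1, 4, 5, 6, 8, 9, 10}, so each is used; only E can be 10, hence E = 10.
The 2 variables B and G are confined to {6, 9}, which locks those values in; drop them from A, C.
So C = 1.

1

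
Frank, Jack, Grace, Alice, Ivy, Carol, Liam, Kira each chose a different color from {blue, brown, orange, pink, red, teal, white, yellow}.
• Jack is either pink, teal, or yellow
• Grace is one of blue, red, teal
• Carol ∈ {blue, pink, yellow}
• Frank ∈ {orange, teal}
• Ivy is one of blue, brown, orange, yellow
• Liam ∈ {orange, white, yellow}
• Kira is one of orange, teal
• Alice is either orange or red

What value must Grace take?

blue

The 8 variables draw from only 8 values {blue, brown, orange, pink, red, teal, white, yellow}, so each is used; only Ivy can be brown, hence Ivy = brown.
The 7 still-open variables draw from only 7 values {blue, orange, pink, red, teal, white, yellow}, so each is used; only Liam can be white, hence Liam = white.
Frank and Kira between them cover only {orange, teal} — a naked pair. Remove those values from Jack, Grace, Alice.
That leaves Alice = red. So Grace can't be red.
So Grace = blue.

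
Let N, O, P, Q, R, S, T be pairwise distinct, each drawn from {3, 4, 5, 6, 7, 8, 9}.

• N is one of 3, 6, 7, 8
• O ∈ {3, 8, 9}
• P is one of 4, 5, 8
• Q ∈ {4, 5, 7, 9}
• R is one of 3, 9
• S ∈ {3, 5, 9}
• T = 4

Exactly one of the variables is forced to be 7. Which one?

T must be 4 (only option left). So P, Q can't be 4.
The 6 still-open variables together cover exactly {3, 5, 6, 7, 8, 9} — 6 values for 6 variables — and 6 appears only in N's list, so N = 6.
The 5 still-open variables draw from only 5 values {3, 5, 7, 8, 9}, so each is used; only Q can be 7, hence Q = 7.

Q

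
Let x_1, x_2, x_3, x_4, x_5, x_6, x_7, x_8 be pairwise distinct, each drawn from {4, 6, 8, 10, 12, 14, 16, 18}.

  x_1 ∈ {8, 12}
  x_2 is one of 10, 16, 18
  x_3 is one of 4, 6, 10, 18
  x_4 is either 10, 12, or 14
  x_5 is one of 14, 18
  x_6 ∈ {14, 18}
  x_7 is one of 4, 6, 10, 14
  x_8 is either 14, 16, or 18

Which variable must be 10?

Among the 8 variables, 8 fits only x_1 (and all 8 values in {4, 6, 8, 10, 12, 14, 16, 18} must be used), so x_1 = 8.
The 7 still-open variables together cover exactly {4, 6, 10, 12, 14, 16, 18} — 7 values for 7 variables — and 12 appears only in x_4's list, so x_4 = 12.
x_5 and x_6 share exactly the 2 values {14, 18}; by pigeonhole those values go to them, so strike 14, 18 from x_2, x_3, x_7, x_8.
x_8 has just one choice, so x_8 = 16. So x_2 can't be 16.
So 10 goes to x_2.

x_2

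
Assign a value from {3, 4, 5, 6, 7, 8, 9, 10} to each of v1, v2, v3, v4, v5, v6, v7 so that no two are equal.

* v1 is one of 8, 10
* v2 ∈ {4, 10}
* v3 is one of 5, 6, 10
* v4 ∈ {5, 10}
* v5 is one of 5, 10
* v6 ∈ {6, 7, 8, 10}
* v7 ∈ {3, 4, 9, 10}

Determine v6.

7

v4 and v5 share exactly the 2 values {5, 10}; by pigeonhole those values go to them, so strike 5, 10 from v1, v2, v3, v6, v7.
That leaves v1 = 8. So v6 can't be 8.
That leaves v2 = 4. Strike 4 from v7.
v3's domain is down to {6}, so v3 = 6. Remove 6 from v6.
So v6 = 7.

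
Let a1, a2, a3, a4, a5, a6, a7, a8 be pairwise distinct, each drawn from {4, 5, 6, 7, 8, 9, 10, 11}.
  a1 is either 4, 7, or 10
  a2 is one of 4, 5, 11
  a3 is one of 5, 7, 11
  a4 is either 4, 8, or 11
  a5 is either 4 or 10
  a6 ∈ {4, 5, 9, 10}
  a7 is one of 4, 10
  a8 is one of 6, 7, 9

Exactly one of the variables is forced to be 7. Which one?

a1

Among the 8 variables, 6 fits only a8 (and all 8 values in {4, 5, 6, 7, 8, 9, 10, 11} must be used), so a8 = 6.
The 7 still-open variables together cover exactly {4, 5, 7, 8, 9, 10, 11} — 7 values for 7 variables — and 8 appears only in a4's list, so a4 = 8.
The 6 still-open variables draw from only 6 values {4, 5, 7, 9, 10, 11}, so each is used; only a6 can be 9, hence a6 = 9.
The 2 variables a5 and a7 are confined to {4, 10}, which locks those values in; drop them from a1, a2.
So 7 goes to a1.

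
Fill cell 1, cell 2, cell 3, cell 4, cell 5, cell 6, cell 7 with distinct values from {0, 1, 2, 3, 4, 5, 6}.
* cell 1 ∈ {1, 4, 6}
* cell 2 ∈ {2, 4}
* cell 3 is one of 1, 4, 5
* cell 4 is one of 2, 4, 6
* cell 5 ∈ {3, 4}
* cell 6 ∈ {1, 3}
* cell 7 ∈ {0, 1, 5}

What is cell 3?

Among the 7 variables, 0 fits only cell 7 (and all 7 values in {0, 1, 2, 3, 4, 5, 6} must be used), so cell 7 = 0.
The 6 still-open variables together cover exactly {1, 2, 3, 4, 5, 6} — 6 values for 6 variables — and 5 appears only in cell 3's list, so cell 3 = 5.

5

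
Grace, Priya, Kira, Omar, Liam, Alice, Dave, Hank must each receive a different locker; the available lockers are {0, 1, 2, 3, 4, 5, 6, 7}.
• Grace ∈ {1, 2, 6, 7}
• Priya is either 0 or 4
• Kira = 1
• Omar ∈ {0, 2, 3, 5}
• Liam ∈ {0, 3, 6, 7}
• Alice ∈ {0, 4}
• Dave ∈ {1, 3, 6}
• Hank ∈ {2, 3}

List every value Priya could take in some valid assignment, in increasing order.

0, 4

Kira has just one choice, so Kira = 1. Strike 1 from Grace, Dave.
The 7 still-open variables together cover exactly {0, 2, 3, 4, 5, 6, 7} — 7 values for 7 variables — and 5 appears only in Omar's list, so Omar = 5.
Priya and Alice share exactly the 2 values {0, 4}; by pigeonhole those values go to them, so strike 0, 4 from Liam.
No further eliminations apply; Priya can still be any of 0, 4.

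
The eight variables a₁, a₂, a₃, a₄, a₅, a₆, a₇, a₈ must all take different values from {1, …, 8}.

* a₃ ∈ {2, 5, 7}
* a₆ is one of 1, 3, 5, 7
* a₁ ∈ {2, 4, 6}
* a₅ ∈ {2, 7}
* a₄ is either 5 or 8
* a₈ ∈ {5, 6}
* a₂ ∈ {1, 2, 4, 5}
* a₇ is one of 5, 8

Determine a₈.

6

The 8 variables draw from only 8 values {1, 2, 3, 4, 5, 6, 7, 8}, so each is used; only a₆ can be 3, hence a₆ = 3.
Among the 7 still-open variables, 1 fits only a₂ (and all 7 values in {1, 2, 4, 5, 6, 7, 8} must be used), so a₂ = 1.
The 6 still-open variables draw from only 6 values {2, 4, 5, 6, 7, 8}, so each is used; only a₁ can be 4, hence a₁ = 4.
Among the 5 still-open variables, 6 fits only a₈ (and all 5 values in {2, 5, 6, 7, 8} must be used), so a₈ = 6.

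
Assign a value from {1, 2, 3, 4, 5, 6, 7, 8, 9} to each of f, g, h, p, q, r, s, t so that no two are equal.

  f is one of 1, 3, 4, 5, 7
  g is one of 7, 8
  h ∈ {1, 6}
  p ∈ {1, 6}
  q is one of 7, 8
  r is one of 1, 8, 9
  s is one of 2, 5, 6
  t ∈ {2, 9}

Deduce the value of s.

5

The 2 variables g and q are confined to {7, 8}, which locks those values in; drop them from f, r.
h and p share exactly the 2 values {1, 6}; by pigeonhole those values go to them, so strike 1, 6 from f, r, s.
r has just one choice, so r = 9. So t can't be 9.
t must be 2 (only option left). Strike 2 from s.
So s = 5.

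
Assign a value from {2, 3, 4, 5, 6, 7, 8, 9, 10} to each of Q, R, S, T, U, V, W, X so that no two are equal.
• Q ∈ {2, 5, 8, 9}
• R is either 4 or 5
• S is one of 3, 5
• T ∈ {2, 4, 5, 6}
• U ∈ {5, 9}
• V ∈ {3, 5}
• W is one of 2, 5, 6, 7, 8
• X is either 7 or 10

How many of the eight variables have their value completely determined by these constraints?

S and V share exactly the 2 values {3, 5}; by pigeonhole those values go to them, so strike 3, 5 from Q, R, T, U, W.
That leaves R = 4. Strike 4 from T.
That leaves U = 9. Remove 9 from Q.
Determined: R=4, U=9. The other variables each still have more than one consistent value. That makes 2.

2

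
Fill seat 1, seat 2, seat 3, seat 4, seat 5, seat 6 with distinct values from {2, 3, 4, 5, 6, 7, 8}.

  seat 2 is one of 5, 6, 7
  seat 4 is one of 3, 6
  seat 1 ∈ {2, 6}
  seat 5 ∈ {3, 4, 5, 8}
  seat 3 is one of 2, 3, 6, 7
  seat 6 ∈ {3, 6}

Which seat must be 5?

seat 4 and seat 6 between them cover only {3, 6} — a naked pair. Remove those values from seat 1, seat 2, seat 3, seat 5.
seat 1 has just one choice, so seat 1 = 2. Remove 2 from seat 3.
seat 3 must be 7 (only option left). Strike 7 from seat 2.
So 5 goes to seat 2.

seat 2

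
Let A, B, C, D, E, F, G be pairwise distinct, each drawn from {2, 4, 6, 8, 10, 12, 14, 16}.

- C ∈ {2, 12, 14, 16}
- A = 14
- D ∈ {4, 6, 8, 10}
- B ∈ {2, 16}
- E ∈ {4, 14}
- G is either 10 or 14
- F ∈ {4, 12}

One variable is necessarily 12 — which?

A must be 14 (only option left). So C, E, G can't be 14.
That leaves E = 4. Remove 4 from D, F.
So 12 goes to F.

F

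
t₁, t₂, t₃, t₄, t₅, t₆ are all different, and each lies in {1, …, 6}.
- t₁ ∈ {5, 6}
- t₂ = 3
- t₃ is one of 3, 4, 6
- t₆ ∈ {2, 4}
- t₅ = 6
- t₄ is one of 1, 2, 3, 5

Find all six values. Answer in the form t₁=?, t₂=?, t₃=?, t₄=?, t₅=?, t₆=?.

t₁=5, t₂=3, t₃=4, t₄=1, t₅=6, t₆=2

t₂ must be 3 (only option left). Remove 3 from t₃, t₄.
t₅'s domain is down to {6}, so t₅ = 6. Strike 6 from t₁, t₃.
t₁ has just one choice, so t₁ = 5. Eliminate 5 elsewhere: t₄.
t₃'s domain is down to {4}, so t₃ = 4. Remove 4 from t₆.
t₆'s domain is down to {2}, so t₆ = 2. So t₄ can't be 2.
t₄ must be 1 (only option left).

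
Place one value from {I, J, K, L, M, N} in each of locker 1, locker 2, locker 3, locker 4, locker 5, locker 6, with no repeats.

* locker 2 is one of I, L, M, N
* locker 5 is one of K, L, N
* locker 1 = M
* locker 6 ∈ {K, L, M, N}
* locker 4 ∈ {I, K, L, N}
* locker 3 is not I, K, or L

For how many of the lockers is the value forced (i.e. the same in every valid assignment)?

locker 1's domain is down to {M}, so locker 1 = M. So locker 2, locker 3, locker 6 can't be M.
The 5 still-open variables draw from only 5 values {I, J, K, L, N}, so each is used; only locker 3 can be J, hence locker 3 = J.
Determined: locker 1=M, locker 3=J. The other lockers each still have more than one consistent value. That makes 2.

2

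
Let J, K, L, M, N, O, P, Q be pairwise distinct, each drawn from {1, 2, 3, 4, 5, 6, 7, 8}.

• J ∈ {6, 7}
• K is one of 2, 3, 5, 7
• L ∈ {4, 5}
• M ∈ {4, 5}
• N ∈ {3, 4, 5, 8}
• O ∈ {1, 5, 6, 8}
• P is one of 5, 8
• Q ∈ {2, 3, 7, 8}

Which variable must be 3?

N

Among the 8 variables, 1 fits only O (and all 8 values in {1, 2, 3, 4, 5, 6, 7, 8} must be used), so O = 1.
The 7 still-open variables together cover exactly {2, 3, 4, 5, 6, 7, 8} — 7 values for 7 variables — and 6 appears only in J's list, so J = 6.
L and M share exactly the 2 values {4, 5}; by pigeonhole those values go to them, so strike 4, 5 from K, N, P.
That leaves P = 8. So N, Q can't be 8.
So 3 goes to N.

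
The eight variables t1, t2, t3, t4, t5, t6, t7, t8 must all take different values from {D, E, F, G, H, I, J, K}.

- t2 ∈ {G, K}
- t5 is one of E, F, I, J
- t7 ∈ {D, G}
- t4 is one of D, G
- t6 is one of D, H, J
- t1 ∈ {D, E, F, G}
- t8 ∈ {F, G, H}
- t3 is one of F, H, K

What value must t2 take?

K

The 8 variables draw from only 8 values {D, E, F, G, H, I, J, K}, so each is used; only t5 can be I, hence t5 = I.
The 7 still-open variables draw from only 7 values {D, E, F, G, H, J, K}, so each is used; only t1 can be E, hence t1 = E.
The 6 still-open variables draw from only 6 values {D, F, G, H, J, K}, so each is used; only t6 can be J, hence t6 = J.
t4 and t7 between them cover only {D, G} — a naked pair. Remove those values from t2, t8.
So t2 = K.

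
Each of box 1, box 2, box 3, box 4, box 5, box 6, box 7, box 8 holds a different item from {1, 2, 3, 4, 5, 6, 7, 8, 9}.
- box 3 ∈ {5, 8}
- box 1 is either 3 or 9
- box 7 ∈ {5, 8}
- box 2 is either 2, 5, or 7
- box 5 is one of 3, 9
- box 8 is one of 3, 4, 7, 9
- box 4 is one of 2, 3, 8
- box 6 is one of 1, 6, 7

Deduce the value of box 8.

The 2 variables box 1 and box 5 are confined to {3, 9}, which locks those values in; drop them from box 4, box 8.
The 2 variables box 3 and box 7 are confined to {5, 8}, which locks those values in; drop them from box 2, box 4.
box 4 must be 2 (only option left). Eliminate 2 elsewhere: box 2.
box 2 has just one choice, so box 2 = 7. So box 6, box 8 can't be 7.
So box 8 = 4.

4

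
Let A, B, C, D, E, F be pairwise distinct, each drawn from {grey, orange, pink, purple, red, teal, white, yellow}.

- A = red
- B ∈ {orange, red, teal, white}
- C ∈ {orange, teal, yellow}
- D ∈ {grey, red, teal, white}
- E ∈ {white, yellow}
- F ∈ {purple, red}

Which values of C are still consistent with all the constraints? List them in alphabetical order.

A has just one choice, so A = red. Strike red from B, D, F.
F's domain is down to {purple}, so F = purple.
No further eliminations apply; C can still be any of orange, teal, yellow.

orange, teal, yellow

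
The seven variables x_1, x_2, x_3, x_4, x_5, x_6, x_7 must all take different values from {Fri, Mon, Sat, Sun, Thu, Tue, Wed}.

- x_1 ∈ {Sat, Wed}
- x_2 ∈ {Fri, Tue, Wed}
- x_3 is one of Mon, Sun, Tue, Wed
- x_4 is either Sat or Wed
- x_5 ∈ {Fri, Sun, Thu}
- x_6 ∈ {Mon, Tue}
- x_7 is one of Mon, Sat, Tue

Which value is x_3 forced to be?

Sun

Among the 7 variables, Thu fits only x_5 (and all 7 values in {Fri, Mon, Sat, Sun, Thu, Tue, Wed} must be used), so x_5 = Thu.
The 6 still-open variables draw from only 6 values {Fri, Mon, Sat, Sun, Tue, Wed}, so each is used; only x_2 can be Fri, hence x_2 = Fri.
The 5 still-open variables draw from only 5 values {Mon, Sat, Sun, Tue, Wed}, so each is used; only x_3 can be Sun, hence x_3 = Sun.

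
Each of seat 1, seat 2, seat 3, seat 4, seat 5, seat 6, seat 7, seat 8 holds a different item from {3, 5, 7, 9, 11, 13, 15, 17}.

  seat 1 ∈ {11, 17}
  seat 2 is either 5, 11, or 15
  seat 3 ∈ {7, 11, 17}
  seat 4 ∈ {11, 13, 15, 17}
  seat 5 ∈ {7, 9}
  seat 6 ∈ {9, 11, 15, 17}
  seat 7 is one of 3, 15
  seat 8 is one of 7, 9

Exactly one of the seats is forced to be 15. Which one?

The 8 variables draw from only 8 values {3, 5, 7, 9, 11, 13, 15, 17}, so each is used; only seat 7 can be 3, hence seat 7 = 3.
The 7 still-open variables together cover exactly {5, 7, 9, 11, 13, 15, 17} — 7 values for 7 variables — and 5 appears only in seat 2's list, so seat 2 = 5.
The 6 still-open variables together cover exactly {7, 9, 11, 13, 15, 17} — 6 values for 6 variables — and 13 appears only in seat 4's list, so seat 4 = 13.
Among the 5 still-open variables, 15 fits only seat 6 (and all 5 values in {7, 9, 11, 15, 17} must be used), so seat 6 = 15.

seat 6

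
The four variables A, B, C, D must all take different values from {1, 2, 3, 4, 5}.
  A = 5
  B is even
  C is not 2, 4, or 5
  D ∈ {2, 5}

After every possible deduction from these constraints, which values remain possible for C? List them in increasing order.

A has just one choice, so A = 5. Strike 5 from D.
D must be 2 (only option left). Strike 2 from B.
B's domain is down to {4}, so B = 4.
No further eliminations apply; C can still be any of 1, 3.

1, 3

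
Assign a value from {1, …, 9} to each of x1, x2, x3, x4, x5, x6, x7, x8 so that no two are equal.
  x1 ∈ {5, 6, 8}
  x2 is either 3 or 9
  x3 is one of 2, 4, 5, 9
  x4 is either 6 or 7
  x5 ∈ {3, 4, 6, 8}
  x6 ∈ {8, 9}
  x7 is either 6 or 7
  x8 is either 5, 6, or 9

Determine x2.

3

The 8 variables together cover exactly {2, 3, 4, 5, 6, 7, 8, 9} — 8 values for 8 variables — and 2 appears only in x3's list, so x3 = 2.
The 7 still-open variables together cover exactly {3, 4, 5, 6, 7, 8, 9} — 7 values for 7 variables — and 4 appears only in x5's list, so x5 = 4.
The 6 still-open variables draw from only 6 values {3, 5, 6, 7, 8, 9}, so each is used; only x2 can be 3, hence x2 = 3.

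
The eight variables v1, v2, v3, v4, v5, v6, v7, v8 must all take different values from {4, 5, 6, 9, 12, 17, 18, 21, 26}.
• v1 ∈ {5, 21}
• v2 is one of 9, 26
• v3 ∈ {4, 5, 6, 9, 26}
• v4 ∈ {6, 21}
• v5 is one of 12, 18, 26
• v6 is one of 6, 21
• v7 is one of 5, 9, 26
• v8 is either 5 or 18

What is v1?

5

The 8 variables draw from only 8 values {4, 5, 6, 9, 12, 18, 21, 26}, so each is used; only v3 can be 4, hence v3 = 4.
The 7 still-open variables draw from only 7 values {5, 6, 9, 12, 18, 21, 26}, so each is used; only v5 can be 12, hence v5 = 12.
The 6 still-open variables together cover exactly {5, 6, 9, 18, 21, 26} — 6 values for 6 variables — and 18 appears only in v8's list, so v8 = 18.
The 2 variables v4 and v6 are confined to {6, 21}, which locks those values in; drop them from v1.
So v1 = 5.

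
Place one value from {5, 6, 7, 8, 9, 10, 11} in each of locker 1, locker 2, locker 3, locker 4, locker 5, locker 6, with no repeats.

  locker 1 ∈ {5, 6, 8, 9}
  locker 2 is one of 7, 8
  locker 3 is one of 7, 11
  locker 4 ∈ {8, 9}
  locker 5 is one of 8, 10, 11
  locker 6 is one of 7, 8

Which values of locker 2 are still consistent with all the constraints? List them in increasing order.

7, 8

locker 2 and locker 6 share exactly the 2 values {7, 8}; by pigeonhole those values go to them, so strike 7, 8 from locker 1, locker 3, locker 4, locker 5.
locker 3's domain is down to {11}, so locker 3 = 11. So locker 5 can't be 11.
locker 4 must be 9 (only option left). So locker 1 can't be 9.
locker 5 has just one choice, so locker 5 = 10.
No further eliminations apply; locker 2 can still be any of 7, 8.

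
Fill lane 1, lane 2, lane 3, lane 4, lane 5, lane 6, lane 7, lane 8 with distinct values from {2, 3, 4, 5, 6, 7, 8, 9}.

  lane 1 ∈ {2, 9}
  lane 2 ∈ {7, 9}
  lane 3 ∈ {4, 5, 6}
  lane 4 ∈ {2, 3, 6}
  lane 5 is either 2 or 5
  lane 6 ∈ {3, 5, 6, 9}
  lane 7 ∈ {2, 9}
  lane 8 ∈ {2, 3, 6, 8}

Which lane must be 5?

lane 5

The 8 variables together cover exactly {2, 3, 4, 5, 6, 7, 8, 9} — 8 values for 8 variables — and 4 appears only in lane 3's list, so lane 3 = 4.
The 7 still-open variables together cover exactly {2, 3, 5, 6, 7, 8, 9} — 7 values for 7 variables — and 7 appears only in lane 2's list, so lane 2 = 7.
Among the 6 still-open variables, 8 fits only lane 8 (and all 6 values in {2, 3, 5, 6, 8, 9} must be used), so lane 8 = 8.
The 2 variables lane 1 and lane 7 are confined to {2, 9}, which locks those values in; drop them from lane 4, lane 5, lane 6.
So 5 goes to lane 5.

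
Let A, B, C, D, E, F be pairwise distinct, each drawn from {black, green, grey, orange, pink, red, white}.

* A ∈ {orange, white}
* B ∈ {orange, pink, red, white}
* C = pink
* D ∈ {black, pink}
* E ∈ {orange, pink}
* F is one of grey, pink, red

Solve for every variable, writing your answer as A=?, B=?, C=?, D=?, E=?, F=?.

C must be pink (only option left). So B, D, E, F can't be pink.
That leaves D = black.
That leaves E = orange. Remove orange from A, B.
A must be white (only option left). Eliminate white elsewhere: B.
B has just one choice, so B = red. So F can't be red.
F must be grey (only option left).

A=white, B=red, C=pink, D=black, E=orange, F=grey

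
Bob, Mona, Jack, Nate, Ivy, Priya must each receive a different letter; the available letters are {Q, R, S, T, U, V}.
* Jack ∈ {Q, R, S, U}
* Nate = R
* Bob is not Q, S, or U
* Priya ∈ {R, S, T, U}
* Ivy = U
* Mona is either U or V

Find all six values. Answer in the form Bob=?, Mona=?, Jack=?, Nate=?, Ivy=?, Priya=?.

Bob=T, Mona=V, Jack=Q, Nate=R, Ivy=U, Priya=S

Nate's domain is down to {R}, so Nate = R. Remove R from Bob, Jack, Priya.
Ivy has just one choice, so Ivy = U. Eliminate U elsewhere: Mona, Jack, Priya.
Mona's domain is down to {V}, so Mona = V. Remove V from Bob.
Bob's domain is down to {T}, so Bob = T. Strike T from Priya.
Priya has just one choice, so Priya = S. So Jack can't be S.
Jack must be Q (only option left).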